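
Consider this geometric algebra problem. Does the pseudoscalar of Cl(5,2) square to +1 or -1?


The pseudoscalar I = e1...e_n (product of all n generators) of Cl(p,q) satisfies I^2 = (-1)^(q + n(n-1)/2).
p = 5, q = 2, n = p + q = 7
n(n-1)/2 = 7 * 6 / 2 = 21
Exponent = q + n(n-1)/2 = 2 + 21 = 23
I^2 = (-1)^23 = -1


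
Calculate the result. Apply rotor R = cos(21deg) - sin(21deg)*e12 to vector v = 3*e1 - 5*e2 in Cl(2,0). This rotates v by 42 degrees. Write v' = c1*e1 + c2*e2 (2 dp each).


Rotor R = cos(21deg) - sin(21deg)*e12
Rotation angle theta = 2 * 21 = 42 degrees
v' = R*v*~R rotates v by theta.
cos(42deg) = 0.7431, sin(42deg) = 0.6691
v'_1 = 3*cos(42deg) - (-5)*sin(42deg)
= 3*0.7431 - (-5)*0.6691
= 5.58
v'_2 = 3*sin(42deg) + (-5)*cos(42deg)
= 3*0.6691 + (-5)*0.7431
= -1.71
v' = 5.58*e1 - 1.71*e2


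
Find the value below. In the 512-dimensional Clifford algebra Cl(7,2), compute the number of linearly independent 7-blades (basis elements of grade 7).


Number of grade-k basis blades in Cl(p,q) with n = p + q is C(n, k).
n = 7 + 2 = 9
C(9, 7) = 9! / (7! * 2!)
= 362880 / (5040 * 2)
= 36


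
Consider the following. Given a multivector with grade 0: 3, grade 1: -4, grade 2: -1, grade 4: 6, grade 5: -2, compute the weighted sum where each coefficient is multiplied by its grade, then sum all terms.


Grade-weighted sum = sum of grade_k * coefficient_k
0*3 = 0
1*(-4) = -4
2*(-1) = -2
4*6 = 24
5*(-2) = -10
Total = 0 + (-4) + (-2) + 24 + (-10) = 8


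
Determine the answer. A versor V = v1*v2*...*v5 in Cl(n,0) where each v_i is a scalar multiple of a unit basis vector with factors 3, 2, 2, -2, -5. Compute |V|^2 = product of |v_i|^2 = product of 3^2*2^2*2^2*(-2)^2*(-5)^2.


Each vector v_i has |v_i|^2 = s_i^2
Squared scales: 3^2 = 9, 2^2 = 4, 2^2 = 4, (-2)^2 = 4, (-5)^2 = 25
|V|^2 = 9 * 4 * 4 * 4 * 25
= 14400


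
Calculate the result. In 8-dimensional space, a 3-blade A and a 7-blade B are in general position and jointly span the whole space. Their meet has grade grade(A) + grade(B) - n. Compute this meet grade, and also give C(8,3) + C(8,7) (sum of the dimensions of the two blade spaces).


Meet grade = grade(A) + grade(B) - n
= 3 + 7 - 8 = 2
C(8,3) = 56
C(8,7) = 8
dim_A + dim_B = 56 + 8 = 64


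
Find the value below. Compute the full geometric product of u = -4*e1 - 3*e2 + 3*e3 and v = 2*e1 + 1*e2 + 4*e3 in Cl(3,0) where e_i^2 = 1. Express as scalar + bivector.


In Cl(3,0): e_i^2 = 1, e_ie_j = -e_je_i for i != j.
Scalar part = u . v = (-4)*2 + (-3)*1 + 3*4
= -8 + (-3) + 12 = 1
e12 coeff = (-4)*1 - (-3)*2 = -4 - (-6) = 2
e13 coeff = (-4)*4 - 3*2 = -16 - 6 = -22
e23 coeff = (-3)*4 - 3*1 = -12 - 3 = -15
uv = 1 + 2*e12 - 22*e13 - 15*e23


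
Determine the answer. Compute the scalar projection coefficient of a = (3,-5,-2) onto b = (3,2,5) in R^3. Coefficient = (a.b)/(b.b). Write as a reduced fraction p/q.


Projection coefficient = (a . b) / (b . b)
a . b = 3*3 + (-5)*2 + (-2)*5
= 9 + (-10) + (-10) = -11
b . b = 3^2 + 2^2 + 5^2
= 9 + 4 + 25 = 38
Coefficient = -11/38
In lowest terms: -11/38


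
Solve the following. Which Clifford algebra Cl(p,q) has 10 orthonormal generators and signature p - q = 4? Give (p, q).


We need p + q = 10 and p - q = 4.
Adding: 2p = 10 + 4 = 14, so p = 7.
Then q = 10 - 7 = 3.
(p, q) = (7, 3)


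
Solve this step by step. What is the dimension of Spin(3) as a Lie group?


Spin(n) double-covers SO(n); both have Lie algebra so(n) of dimension n(n-1)/2.
n = 3
n(n-1) = 3 * 2 = 6
dim Spin(3) = 6/2 = 3


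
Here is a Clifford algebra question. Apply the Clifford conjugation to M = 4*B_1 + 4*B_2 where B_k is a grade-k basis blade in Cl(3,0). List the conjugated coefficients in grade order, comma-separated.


Clifford conjugate sign for grade k: (-1)^(k(k+1)/2)
Grade 1: (-1)^(1*2/2) = (-1)^1 = -1, coeff 4 -> -4
Grade 2: (-1)^(2*3/2) = (-1)^3 = -1, coeff 4 -> -4
Conjugated coefficients: -4, -4


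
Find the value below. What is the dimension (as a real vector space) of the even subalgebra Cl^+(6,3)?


Even subalgebra dimension = 2^(n-1)
n = 6 + 3 = 9
2^(9 - 1) = 2^8 = 256
Verification: sum of C(9,k) for even k = 1 + 36 + 126 + 84 + 9 = 256
Result = 256


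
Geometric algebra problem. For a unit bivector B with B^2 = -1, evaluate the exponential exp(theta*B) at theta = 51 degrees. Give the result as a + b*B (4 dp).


For a unit bivector B with B^2 = -1, the exponential series gives
e^(theta*B) = cos(theta) + sin(theta)*B (the GA analogue of Euler's formula).
theta = 51 degrees = 0.890118 rad
cos(51 deg) = 0.6293
sin(51 deg) = 0.7771
exp(theta*B) = 0.6293 + 0.7771*B


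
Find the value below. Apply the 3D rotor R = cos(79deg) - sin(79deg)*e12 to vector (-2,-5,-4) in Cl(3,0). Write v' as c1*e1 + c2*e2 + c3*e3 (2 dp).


Rotor R = cos(79deg) - sin(79deg)*e12
Rotation angle theta = 2 * 79 = 158 degrees in the e12 plane (e1 -> e2).
The component perpendicular to the plane (e3) is invariant: v'_3 = v3 = -4.00
cos(158deg) = -0.9272, sin(158deg) = 0.3746
v'_1 = v1*cos(theta) - v2*sin(theta) = -2*(-0.9272) - (-5)*0.3746 = 3.73
v'_2 = v1*sin(theta) + v2*cos(theta) = -2*0.3746 + (-5)*(-0.9272) = 3.89
v' = 3.73*e1 + 3.89*e2 - 4.00*e3


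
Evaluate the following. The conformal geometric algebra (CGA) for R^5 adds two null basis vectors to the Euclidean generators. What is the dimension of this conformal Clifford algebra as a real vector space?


The conformal model of R^5 uses Cl(6,1): the 5 Euclidean generators plus two extra orthogonal generators e+ (e+^2 = +1) and e- (e-^2 = -1), from which the null vectors e0, einf are built.
Number of generators m = 5 + 2 = 7.
dim Cl(p,q) = 2^m = 2^7 = 128


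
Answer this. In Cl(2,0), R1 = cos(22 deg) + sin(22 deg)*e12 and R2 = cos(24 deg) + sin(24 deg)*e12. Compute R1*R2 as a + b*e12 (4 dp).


Same-plane rotors commute and their half-angles add:
R1*R2 = cos(a1 + a2) + sin(a1 + a2)*e12.
a1 + a2 = 22 + 24 = 46 deg
cos(46 deg) = 0.6947
sin(46 deg) = 0.7193
R1*R2 = 0.6947 + 0.7193*e12


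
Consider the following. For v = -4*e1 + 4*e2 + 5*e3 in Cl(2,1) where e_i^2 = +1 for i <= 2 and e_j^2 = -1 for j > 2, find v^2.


v^2 = sum of c_i^2 * e_i^2
Positive signature terms (e_i^2 = +1): (-4)^2 + 4^2 = 32
Negative signature terms (e_j^2 = -1): 5^2 = 25
v^2 = 32 - 25 = 7


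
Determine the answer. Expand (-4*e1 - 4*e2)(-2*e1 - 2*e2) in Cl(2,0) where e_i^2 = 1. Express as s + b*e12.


Expand: (-4*e1 - 4*e2)(-2*e1 - 2*e2)
= (-4)*(-2)*e1e1 + (-4)*(-2)*e1e2 + (-4)*(-2)*e2e1 + (-4)*(-2)*e2e2
Using e1^2 = e2^2 = 1, e2e1 = -e1e2:
Scalar part s = (-4)*(-2) + (-4)*(-2) = 8 + 8 = 16
Bivector part b = (-4)*(-2) - (-4)*(-2) = 8 - 8 = 0
uv = 16 + 0*e12


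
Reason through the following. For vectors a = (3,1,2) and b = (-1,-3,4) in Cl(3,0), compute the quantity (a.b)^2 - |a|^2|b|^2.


a . b = 3*(-1) + 1*(-3) + 2*4
= -3 + (-3) + 8 = 2
|a|^2 = 3^2 + 1^2 + 2^2 = 14
|b|^2 = (-1)^2 + (-3)^2 + 4^2 = 26
(a.b)^2 = 2^2 = 4
|a|^2 * |b|^2 = 14 * 26 = 364
Result = 4 - 364 = -360


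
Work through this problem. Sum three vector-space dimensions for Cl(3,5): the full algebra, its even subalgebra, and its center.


n = 3 + 5 = 8
Total dim = 2^8 = 256
Even subalgebra dim = 2^7 = 128
n is even, so center dim = 1
Sum = 256 + 128 + 1 = 385


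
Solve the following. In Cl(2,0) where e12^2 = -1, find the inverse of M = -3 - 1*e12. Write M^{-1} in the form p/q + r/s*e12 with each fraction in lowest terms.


M = -3 - 1*e12, where e12^2 = -1.
Since M commutes with its reverse ~M = a - b*e12, M * ~M = a^2 - b^2*e12^2 = a^2 + b^2.
So M^{-1} = ~M / (a^2 + b^2) = (a - b*e12)/(a^2 + b^2).
a^2 + b^2 = 9 + 1 = 10
Scalar part = -3/10 = -3/10
Bivector coeff = 1/10 = 1/10
M^{-1} = -3/10 + 1/10*e12


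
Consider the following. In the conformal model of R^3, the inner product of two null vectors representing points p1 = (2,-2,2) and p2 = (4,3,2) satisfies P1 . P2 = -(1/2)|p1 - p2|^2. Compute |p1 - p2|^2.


p1 - p2 = (-2, -5, 0)
|p1 - p2|^2 = (-2)^2 + (-5)^2 + 0^2
= 4 + 25 + 0
= 29


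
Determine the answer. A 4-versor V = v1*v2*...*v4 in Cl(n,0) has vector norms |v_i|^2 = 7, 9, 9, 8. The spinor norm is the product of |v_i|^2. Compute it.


Spinor norm N(V) = |v1|^2 * |v2|^2 * ... * |v4|^2
= 7 * 9 * 9 * 8
Running product: 7, 63, 567, 4536
N(V) = 4536


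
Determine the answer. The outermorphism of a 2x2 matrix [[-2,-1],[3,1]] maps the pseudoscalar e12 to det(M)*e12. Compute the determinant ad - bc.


The outermorphism of a linear map f sends e1^e2 to f(e1)^f(e2).
f(e1) = -2*e1 + 3*e2
f(e2) = -1*e1 + 1*e2
f(e1) ^ f(e2) = (-2*e1 + 3*e2) ^ (-1*e1 + 1*e2)
= (-2)*1*e12 + 3*(-1)*e21
= (-2 - (-3))*e12
= 1*e12
Coefficient = 1


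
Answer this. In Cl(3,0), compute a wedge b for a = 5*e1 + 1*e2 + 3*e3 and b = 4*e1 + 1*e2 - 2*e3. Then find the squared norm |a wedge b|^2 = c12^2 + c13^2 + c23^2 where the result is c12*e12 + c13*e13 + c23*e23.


a wedge b = (a1*b2 - a2*b1)*e12 + (a1*b3 - a3*b1)*e13 + (a2*b3 - a3*b2)*e23
e12 coeff: 5*1 - 1*4 = 5 - 4 = 1
e13 coeff: 5*(-2) - 3*4 = -10 - 12 = -22
e23 coeff: 1*(-2) - 3*1 = -2 - 3 = -5
|a wedge b|^2 = 1^2 + (-22)^2 + (-5)^2
= 1 + 484 + 25
= 510


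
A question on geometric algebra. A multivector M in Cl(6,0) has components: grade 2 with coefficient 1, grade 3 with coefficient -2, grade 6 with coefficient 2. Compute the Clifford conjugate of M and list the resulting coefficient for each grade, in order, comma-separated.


Clifford conjugate sign for grade k: (-1)^(k(k+1)/2)
Grade 2: (-1)^(2*3/2) = (-1)^3 = -1, coeff 1 -> -1
Grade 3: (-1)^(3*4/2) = (-1)^6 = 1, coeff -2 -> -2
Grade 6: (-1)^(6*7/2) = (-1)^21 = -1, coeff 2 -> -2
Conjugated coefficients: -1, -2, -2


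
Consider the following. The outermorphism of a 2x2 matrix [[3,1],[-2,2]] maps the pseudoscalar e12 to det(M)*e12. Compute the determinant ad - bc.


The outermorphism of a linear map f sends e1^e2 to f(e1)^f(e2).
f(e1) = 3*e1 - 2*e2
f(e2) = 1*e1 + 2*e2
f(e1) ^ f(e2) = (3*e1 - 2*e2) ^ (1*e1 + 2*e2)
= 3*2*e12 + (-2)*1*e21
= (6 - (-2))*e12
= 8*e12
Coefficient = 8


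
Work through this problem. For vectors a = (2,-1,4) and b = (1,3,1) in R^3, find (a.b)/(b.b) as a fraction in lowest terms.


Projection coefficient = (a . b) / (b . b)
a . b = 2*1 + (-1)*3 + 4*1
= 2 + (-3) + 4 = 3
b . b = 1^2 + 3^2 + 1^2
= 1 + 9 + 1 = 11
Coefficient = 3/11
In lowest terms: 3/11


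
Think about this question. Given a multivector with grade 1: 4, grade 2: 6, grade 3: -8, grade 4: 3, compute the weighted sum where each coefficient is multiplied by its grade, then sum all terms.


Grade-weighted sum = sum of grade_k * coefficient_k
1*4 = 4
2*6 = 12
3*(-8) = -24
4*3 = 12
Total = 4 + 12 + (-24) + 12 = 4


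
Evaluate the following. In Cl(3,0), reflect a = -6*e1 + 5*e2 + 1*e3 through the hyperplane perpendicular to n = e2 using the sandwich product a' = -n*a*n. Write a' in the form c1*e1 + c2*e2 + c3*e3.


Reflection formula: a' = -n*a*n, with n = e2 (unit vector, n^2 = 1).
For reflection through hyperplane perp to e2:
The component along e2 flips sign, others stay.
a = (-6, 5, 1)
a' = (-6, -5, 1)
a' = -6*e1 - 5*e2 + 1*e3


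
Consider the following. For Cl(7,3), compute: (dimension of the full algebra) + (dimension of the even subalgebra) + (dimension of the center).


n = 7 + 3 = 10
Total dim = 2^10 = 1024
Even subalgebra dim = 2^9 = 512
n is even, so center dim = 1
Sum = 1024 + 512 + 1 = 1537


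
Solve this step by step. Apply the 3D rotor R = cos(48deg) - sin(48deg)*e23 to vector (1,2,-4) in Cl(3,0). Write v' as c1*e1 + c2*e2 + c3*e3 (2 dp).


Rotor R = cos(48deg) - sin(48deg)*e23
Rotation angle theta = 2 * 48 = 96 degrees in the e23 plane (e2 -> e3).
The component perpendicular to the plane (e1) is invariant: v'_1 = v1 = 1.00
cos(96deg) = -0.1045, sin(96deg) = 0.9945
v'_2 = v2*cos(theta) - v3*sin(theta) = 2*(-0.1045) - (-4)*0.9945 = 3.77
v'_3 = v2*sin(theta) + v3*cos(theta) = 2*0.9945 + (-4)*(-0.1045) = 2.41
v' = 1.00*e1 + 3.77*e2 + 2.41*e3


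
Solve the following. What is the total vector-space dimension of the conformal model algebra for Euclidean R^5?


The conformal model of R^5 uses Cl(6,1): the 5 Euclidean generators plus two extra orthogonal generators e+ (e+^2 = +1) and e- (e-^2 = -1), from which the null vectors e0, einf are built.
Number of generators m = 5 + 2 = 7.
dim Cl(p,q) = 2^m = 2^7 = 128


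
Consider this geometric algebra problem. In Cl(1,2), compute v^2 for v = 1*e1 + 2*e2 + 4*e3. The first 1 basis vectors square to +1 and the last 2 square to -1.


v^2 = sum of c_i^2 * e_i^2
Positive signature terms (e_i^2 = +1): 1^2 = 1
Negative signature terms (e_j^2 = -1): 2^2 + 4^2 = 20
v^2 = 1 - 20 = -19


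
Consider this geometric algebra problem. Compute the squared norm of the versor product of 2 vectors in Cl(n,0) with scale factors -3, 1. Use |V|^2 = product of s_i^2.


Each vector v_i has |v_i|^2 = s_i^2
Squared scales: (-3)^2 = 9, 1^2 = 1
|V|^2 = 9 * 1
= 9


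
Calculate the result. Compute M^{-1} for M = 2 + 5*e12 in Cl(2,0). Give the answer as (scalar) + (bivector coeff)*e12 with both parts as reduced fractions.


M = 2 + 5*e12, where e12^2 = -1.
Since M commutes with its reverse ~M = a - b*e12, M * ~M = a^2 - b^2*e12^2 = a^2 + b^2.
So M^{-1} = ~M / (a^2 + b^2) = (a - b*e12)/(a^2 + b^2).
a^2 + b^2 = 4 + 25 = 29
Scalar part = 2/29 = 2/29
Bivector coeff = -5/29 = -5/29
M^{-1} = 2/29 - 5/29*e12


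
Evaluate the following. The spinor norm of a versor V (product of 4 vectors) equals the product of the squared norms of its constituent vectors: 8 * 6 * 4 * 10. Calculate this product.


Spinor norm N(V) = |v1|^2 * |v2|^2 * ... * |v4|^2
= 8 * 6 * 4 * 10
Running product: 8, 48, 192, 1920
N(V) = 1920


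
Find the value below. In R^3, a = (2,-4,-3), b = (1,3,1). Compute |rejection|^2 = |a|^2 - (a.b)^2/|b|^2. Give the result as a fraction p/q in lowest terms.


|a|^2 = 2^2 + (-4)^2 + (-3)^2 = 29
|b|^2 = 1^2 + 3^2 + 1^2 = 11
a . b = 2*1 + (-4)*3 + (-3)*1 = -13
(a.b)^2 = (-13)^2 = 169
|rej|^2 = 29 - 169/11
= (319 - 169)/11
= 150/11
In lowest terms: 150/11


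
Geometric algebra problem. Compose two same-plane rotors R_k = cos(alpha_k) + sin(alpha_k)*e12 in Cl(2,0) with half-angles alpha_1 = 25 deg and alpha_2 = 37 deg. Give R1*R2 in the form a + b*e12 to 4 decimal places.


Same-plane rotors commute and their half-angles add:
R1*R2 = cos(a1 + a2) + sin(a1 + a2)*e12.
a1 + a2 = 25 + 37 = 62 deg
cos(62 deg) = 0.4695
sin(62 deg) = 0.8829
R1*R2 = 0.4695 + 0.8829*e12


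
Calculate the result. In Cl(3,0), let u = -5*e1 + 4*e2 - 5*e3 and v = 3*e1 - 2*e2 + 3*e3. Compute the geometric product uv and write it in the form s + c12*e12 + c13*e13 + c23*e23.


In Cl(3,0): e_i^2 = 1, e_ie_j = -e_je_i for i != j.
Scalar part = u . v = (-5)*3 + 4*(-2) + (-5)*3
= -15 + (-8) + (-15) = -38
e12 coeff = (-5)*(-2) - 4*3 = 10 - 12 = -2
e13 coeff = (-5)*3 - (-5)*3 = -15 - (-15) = 0
e23 coeff = 4*3 - (-5)*(-2) = 12 - 10 = 2
uv = -38 - 2*e12 + 0*e13 + 2*e23


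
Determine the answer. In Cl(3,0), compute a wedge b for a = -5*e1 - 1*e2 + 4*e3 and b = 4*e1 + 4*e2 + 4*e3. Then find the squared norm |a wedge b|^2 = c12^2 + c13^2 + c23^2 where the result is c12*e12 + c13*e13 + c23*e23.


a wedge b = (a1*b2 - a2*b1)*e12 + (a1*b3 - a3*b1)*e13 + (a2*b3 - a3*b2)*e23
e12 coeff: (-5)*4 - (-1)*4 = -20 - (-4) = -16
e13 coeff: (-5)*4 - 4*4 = -20 - 16 = -36
e23 coeff: (-1)*4 - 4*4 = -4 - 16 = -20
|a wedge b|^2 = (-16)^2 + (-36)^2 + (-20)^2
= 256 + 1296 + 400
= 1952


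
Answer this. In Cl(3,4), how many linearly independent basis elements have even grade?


Even subalgebra dimension = 2^(n-1)
n = 3 + 4 = 7
2^(7 - 1) = 2^6 = 64
Verification: sum of C(7,k) for even k = 1 + 21 + 35 + 7 = 64
Result = 64


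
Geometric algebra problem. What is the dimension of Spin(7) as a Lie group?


Spin(n) double-covers SO(n); both have Lie algebra so(n) of dimension n(n-1)/2.
n = 7
n(n-1) = 7 * 6 = 42
dim Spin(7) = 42/2 = 21


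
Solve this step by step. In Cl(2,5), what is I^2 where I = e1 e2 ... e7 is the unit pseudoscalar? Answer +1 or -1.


The pseudoscalar I = e1...e_n (product of all n generators) of Cl(p,q) satisfies I^2 = (-1)^(q + n(n-1)/2).
p = 2, q = 5, n = p + q = 7
n(n-1)/2 = 7 * 6 / 2 = 21
Exponent = q + n(n-1)/2 = 5 + 21 = 26
I^2 = (-1)^26 = +1


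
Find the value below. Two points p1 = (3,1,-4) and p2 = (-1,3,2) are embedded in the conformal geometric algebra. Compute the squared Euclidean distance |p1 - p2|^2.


p1 - p2 = (4, -2, -6)
|p1 - p2|^2 = 4^2 + (-2)^2 + (-6)^2
= 16 + 4 + 36
= 56


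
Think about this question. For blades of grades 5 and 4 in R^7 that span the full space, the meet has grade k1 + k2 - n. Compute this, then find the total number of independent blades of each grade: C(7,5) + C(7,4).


Meet grade = grade(A) + grade(B) - n
= 5 + 4 - 7 = 2
C(7,5) = 21
C(7,4) = 35
dim_A + dim_B = 21 + 35 = 56


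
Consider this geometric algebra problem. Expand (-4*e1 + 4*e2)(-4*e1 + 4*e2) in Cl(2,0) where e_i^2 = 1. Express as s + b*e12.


Expand: (-4*e1 + 4*e2)(-4*e1 + 4*e2)
= (-4)*(-4)*e1e1 + (-4)*4*e1e2 + 4*(-4)*e2e1 + 4*4*e2e2
Using e1^2 = e2^2 = 1, e2e1 = -e1e2:
Scalar part s = (-4)*(-4) + 4*4 = 16 + 16 = 32
Bivector part b = (-4)*4 - 4*(-4) = -16 - (-16) = 0
uv = 32 + 0*e12


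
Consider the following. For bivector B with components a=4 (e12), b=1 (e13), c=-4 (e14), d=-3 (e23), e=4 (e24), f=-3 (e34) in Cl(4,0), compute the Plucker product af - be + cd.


Plucker relation: af - be + cd
a*f = 4*(-3) = -12
b*e = 1*4 = 4
c*d = (-4)*(-3) = 12
af - be + cd = -12 - 4 + 12
= -4


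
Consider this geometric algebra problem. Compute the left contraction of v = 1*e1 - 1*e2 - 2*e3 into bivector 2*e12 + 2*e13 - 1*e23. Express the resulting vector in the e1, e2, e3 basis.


Left contraction v _| B = <vB>_1 (grade-1 part of the geometric product vB).
Using e1_|e12 = e2, e2_|e12 = -e1, e1_|e13 = e3, e3_|e13 = -e1, e2_|e23 = e3, e3_|e23 = -e2:
e1 coeff: -v2*b12 - v3*b13 = -(-1)*(2) - (-2)*(2) = 6
e2 coeff: v1*b12 - v3*b23 = (1)*(2) - (-2)*(-1) = 0
e3 coeff: v1*b13 + v2*b23 = (1)*(2) + (-1)*(-1) = 3
v _| B = 6*e1 + 0*e2 + 3*e3


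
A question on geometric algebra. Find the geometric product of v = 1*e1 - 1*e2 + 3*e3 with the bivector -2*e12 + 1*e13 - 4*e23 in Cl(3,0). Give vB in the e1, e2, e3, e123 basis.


vB has grade-1 (vector) and grade-3 (trivector) parts: vB = (v _| B) + (v ^ B).
Vector part <vB>_1:
  e1: -v2*b12 - v3*b13 = -(-1)*(-2) - (3)*(1) = -5
  e2: v1*b12 - v3*b23 = (1)*(-2) - (3)*(-4) = 10
  e3: v1*b13 + v2*b23 = (1)*(1) + (-1)*(-4) = 5
Trivector part <vB>_3:
  e123: v1*b23 - v2*b13 + v3*b12 = (1)*(-4) - (-1)*(1) + (3)*(-2) = -9
vB = -5*e1 + 10*e2 + 5*e3 - 9*e123


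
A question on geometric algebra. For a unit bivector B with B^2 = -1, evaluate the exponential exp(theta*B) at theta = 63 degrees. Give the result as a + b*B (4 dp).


For a unit bivector B with B^2 = -1, the exponential series gives
e^(theta*B) = cos(theta) + sin(theta)*B (the GA analogue of Euler's formula).
theta = 63 degrees = 1.099557 rad
cos(63 deg) = 0.4540
sin(63 deg) = 0.8910
exp(theta*B) = 0.4540 + 0.8910*B


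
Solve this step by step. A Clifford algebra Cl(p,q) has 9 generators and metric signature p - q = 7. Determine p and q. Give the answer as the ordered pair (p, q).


We need p + q = 9 and p - q = 7.
Adding: 2p = 9 + 7 = 16, so p = 8.
Then q = 9 - 8 = 1.
(p, q) = (8, 1)


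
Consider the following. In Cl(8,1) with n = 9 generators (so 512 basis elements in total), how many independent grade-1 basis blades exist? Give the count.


Number of grade-k basis blades in Cl(p,q) with n = p + q is C(n, k).
n = 8 + 1 = 9
C(9, 1) = 9! / (1! * 8!)
= 362880 / (1 * 40320)
= 9


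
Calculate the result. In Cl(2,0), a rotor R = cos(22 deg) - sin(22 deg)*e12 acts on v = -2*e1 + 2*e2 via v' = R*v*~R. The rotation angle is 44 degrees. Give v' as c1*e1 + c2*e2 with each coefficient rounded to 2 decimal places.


Rotor R = cos(22deg) - sin(22deg)*e12
Rotation angle theta = 2 * 22 = 44 degrees
v' = R*v*~R rotates v by theta.
cos(44deg) = 0.7193, sin(44deg) = 0.6947
v'_1 = -2*cos(44deg) - 2*sin(44deg)
= -2*0.7193 - 2*0.6947
= -2.83
v'_2 = -2*sin(44deg) + 2*cos(44deg)
= -2*0.6947 + 2*0.7193
= 0.05
v' = -2.83*e1 + 0.05*e2


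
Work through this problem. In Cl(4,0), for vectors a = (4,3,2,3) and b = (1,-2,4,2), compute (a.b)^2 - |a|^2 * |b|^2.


a . b = 4*1 + 3*(-2) + 2*4 + 3*2
= 4 + (-6) + 8 + 6 = 12
|a|^2 = 4^2 + 3^2 + 2^2 + 3^2 = 38
|b|^2 = 1^2 + (-2)^2 + 4^2 + 2^2 = 25
(a.b)^2 = 12^2 = 144
|a|^2 * |b|^2 = 38 * 25 = 950
Result = 144 - 950 = -806


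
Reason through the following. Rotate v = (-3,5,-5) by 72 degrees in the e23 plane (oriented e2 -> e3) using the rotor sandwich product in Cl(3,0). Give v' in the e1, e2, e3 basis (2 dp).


Rotor R = cos(36deg) - sin(36deg)*e23
Rotation angle theta = 2 * 36 = 72 degrees in the e23 plane (e2 -> e3).
The component perpendicular to the plane (e1) is invariant: v'_1 = v1 = -3.00
cos(72deg) = 0.3090, sin(72deg) = 0.9511
v'_2 = v2*cos(theta) - v3*sin(theta) = 5*0.3090 - (-5)*0.9511 = 6.30
v'_3 = v2*sin(theta) + v3*cos(theta) = 5*0.9511 + (-5)*0.3090 = 3.21
v' = -3.00*e1 + 6.30*e2 + 3.21*e3


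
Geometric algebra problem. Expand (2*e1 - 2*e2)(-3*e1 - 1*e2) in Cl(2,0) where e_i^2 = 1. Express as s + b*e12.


Expand: (2*e1 - 2*e2)(-3*e1 - 1*e2)
= 2*(-3)*e1e1 + 2*(-1)*e1e2 + (-2)*(-3)*e2e1 + (-2)*(-1)*e2e2
Using e1^2 = e2^2 = 1, e2e1 = -e1e2:
Scalar part s = 2*(-3) + (-2)*(-1) = -6 + 2 = -4
Bivector part b = 2*(-1) - (-2)*(-3) = -2 - 6 = -8
uv = -4 - 8*e12


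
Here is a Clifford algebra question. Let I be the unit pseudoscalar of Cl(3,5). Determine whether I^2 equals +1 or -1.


The pseudoscalar I = e1...e_n (product of all n generators) of Cl(p,q) satisfies I^2 = (-1)^(q + n(n-1)/2).
p = 3, q = 5, n = p + q = 8
n(n-1)/2 = 8 * 7 / 2 = 28
Exponent = q + n(n-1)/2 = 5 + 28 = 33
I^2 = (-1)^33 = -1


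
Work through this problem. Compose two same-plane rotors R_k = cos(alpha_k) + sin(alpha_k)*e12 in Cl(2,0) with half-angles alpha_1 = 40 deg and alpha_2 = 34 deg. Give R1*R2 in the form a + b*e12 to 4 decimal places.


Same-plane rotors commute and their half-angles add:
R1*R2 = cos(a1 + a2) + sin(a1 + a2)*e12.
a1 + a2 = 40 + 34 = 74 deg
cos(74 deg) = 0.2756
sin(74 deg) = 0.9613
R1*R2 = 0.2756 + 0.9613*e12


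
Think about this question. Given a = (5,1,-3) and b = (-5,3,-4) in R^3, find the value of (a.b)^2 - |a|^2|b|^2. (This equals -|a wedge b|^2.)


a . b = 5*(-5) + 1*3 + (-3)*(-4)
= -25 + 3 + 12 = -10
|a|^2 = 5^2 + 1^2 + (-3)^2 = 35
|b|^2 = (-5)^2 + 3^2 + (-4)^2 = 50
(a.b)^2 = (-10)^2 = 100
|a|^2 * |b|^2 = 35 * 50 = 1750
Result = 100 - 1750 = -1650


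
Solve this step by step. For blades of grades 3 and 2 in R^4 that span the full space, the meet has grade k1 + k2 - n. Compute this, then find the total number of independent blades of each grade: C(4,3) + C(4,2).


Meet grade = grade(A) + grade(B) - n
= 3 + 2 - 4 = 1
C(4,3) = 4
C(4,2) = 6
dim_A + dim_B = 4 + 6 = 10


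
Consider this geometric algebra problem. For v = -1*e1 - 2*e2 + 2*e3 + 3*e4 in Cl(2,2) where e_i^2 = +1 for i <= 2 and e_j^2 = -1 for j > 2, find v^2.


v^2 = sum of c_i^2 * e_i^2
Positive signature terms (e_i^2 = +1): (-1)^2 + (-2)^2 = 5
Negative signature terms (e_j^2 = -1): 2^2 + 3^2 = 13
v^2 = 5 - 13 = -8


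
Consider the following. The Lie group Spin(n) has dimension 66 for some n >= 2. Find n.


dim Spin(n) = dim so(n) = n(n-1)/2.
Solve n(n-1)/2 = 66, i.e. n^2 - n - 132 = 0.
Discriminant = 1 + 8*66 = 529
n = (1 + sqrt(529))/2 = (1 + 23)/2 = 12


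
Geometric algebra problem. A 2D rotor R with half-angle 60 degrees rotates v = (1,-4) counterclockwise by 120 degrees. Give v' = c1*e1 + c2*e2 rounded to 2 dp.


Rotor R = cos(60deg) - sin(60deg)*e12
Rotation angle theta = 2 * 60 = 120 degrees
v' = R*v*~R rotates v by theta.
cos(120deg) = -0.5000, sin(120deg) = 0.8660
v'_1 = 1*cos(120deg) - (-4)*sin(120deg)
= 1*(-0.5000) - (-4)*0.8660
= 2.96
v'_2 = 1*sin(120deg) + (-4)*cos(120deg)
= 1*0.8660 + (-4)*(-0.5000)
= 2.87
v' = 2.96*e1 + 2.87*e2


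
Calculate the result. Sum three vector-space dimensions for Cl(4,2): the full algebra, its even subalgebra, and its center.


n = 4 + 2 = 6
Total dim = 2^6 = 64
Even subalgebra dim = 2^5 = 32
n is even, so center dim = 1
Sum = 64 + 32 + 1 = 97


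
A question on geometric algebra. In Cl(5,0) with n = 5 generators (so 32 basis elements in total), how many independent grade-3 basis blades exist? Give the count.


Number of grade-k basis blades in Cl(p,q) with n = p + q is C(n, k).
n = 5 + 0 = 5
C(5, 3) = 5! / (3! * 2!)
= 120 / (6 * 2)
= 10


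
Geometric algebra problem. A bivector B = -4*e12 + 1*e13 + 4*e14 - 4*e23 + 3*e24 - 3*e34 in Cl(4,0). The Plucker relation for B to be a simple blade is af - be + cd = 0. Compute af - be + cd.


Plucker relation: af - be + cd
a*f = (-4)*(-3) = 12
b*e = 1*3 = 3
c*d = 4*(-4) = -16
af - be + cd = 12 - 3 + (-16)
= -7


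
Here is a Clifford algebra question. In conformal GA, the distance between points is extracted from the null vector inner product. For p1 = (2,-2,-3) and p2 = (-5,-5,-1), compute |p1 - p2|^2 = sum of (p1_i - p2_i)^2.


p1 - p2 = (7, 3, -2)
|p1 - p2|^2 = 7^2 + 3^2 + (-2)^2
= 49 + 9 + 4
= 62


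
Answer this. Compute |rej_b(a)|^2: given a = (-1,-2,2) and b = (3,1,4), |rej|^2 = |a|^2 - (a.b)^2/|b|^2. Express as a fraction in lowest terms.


|a|^2 = (-1)^2 + (-2)^2 + 2^2 = 9
|b|^2 = 3^2 + 1^2 + 4^2 = 26
a . b = (-1)*3 + (-2)*1 + 2*4 = 3
(a.b)^2 = 3^2 = 9
|rej|^2 = 9 - 9/26
= (234 - 9)/26
= 225/26
In lowest terms: 225/26


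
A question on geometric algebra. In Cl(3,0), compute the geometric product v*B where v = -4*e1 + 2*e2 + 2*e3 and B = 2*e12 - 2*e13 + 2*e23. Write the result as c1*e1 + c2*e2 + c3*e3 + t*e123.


vB has grade-1 (vector) and grade-3 (trivector) parts: vB = (v _| B) + (v ^ B).
Vector part <vB>_1:
  e1: -v2*b12 - v3*b13 = -(2)*(2) - (2)*(-2) = 0
  e2: v1*b12 - v3*b23 = (-4)*(2) - (2)*(2) = -12
  e3: v1*b13 + v2*b23 = (-4)*(-2) + (2)*(2) = 12
Trivector part <vB>_3:
  e123: v1*b23 - v2*b13 + v3*b12 = (-4)*(2) - (2)*(-2) + (2)*(2) = 0
vB = 0*e1 - 12*e2 + 12*e3 + 0*e123


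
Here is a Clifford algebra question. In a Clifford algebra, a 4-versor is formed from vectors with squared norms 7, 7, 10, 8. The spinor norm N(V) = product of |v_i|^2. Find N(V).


Spinor norm N(V) = |v1|^2 * |v2|^2 * ... * |v4|^2
= 7 * 7 * 10 * 8
Running product: 7, 49, 490, 3920
N(V) = 3920


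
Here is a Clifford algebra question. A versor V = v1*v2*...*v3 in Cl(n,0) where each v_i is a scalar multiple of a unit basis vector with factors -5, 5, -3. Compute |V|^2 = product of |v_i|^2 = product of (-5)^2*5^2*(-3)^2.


Each vector v_i has |v_i|^2 = s_i^2
Squared scales: (-5)^2 = 25, 5^2 = 25, (-3)^2 = 9
|V|^2 = 25 * 25 * 9
= 5625


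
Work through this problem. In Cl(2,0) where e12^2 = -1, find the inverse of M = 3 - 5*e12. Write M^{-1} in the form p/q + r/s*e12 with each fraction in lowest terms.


M = 3 - 5*e12, where e12^2 = -1.
Since M commutes with its reverse ~M = a - b*e12, M * ~M = a^2 - b^2*e12^2 = a^2 + b^2.
So M^{-1} = ~M / (a^2 + b^2) = (a - b*e12)/(a^2 + b^2).
a^2 + b^2 = 9 + 25 = 34
Scalar part = 3/34 = 3/34
Bivector coeff = 5/34 = 5/34
M^{-1} = 3/34 + 5/34*e12


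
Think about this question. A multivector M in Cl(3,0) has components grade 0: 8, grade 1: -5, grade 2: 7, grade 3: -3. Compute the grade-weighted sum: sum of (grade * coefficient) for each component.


Grade-weighted sum = sum of grade_k * coefficient_k
0*8 = 0
1*(-5) = -5
2*7 = 14
3*(-3) = -9
Total = 0 + (-5) + 14 + (-9) = 0


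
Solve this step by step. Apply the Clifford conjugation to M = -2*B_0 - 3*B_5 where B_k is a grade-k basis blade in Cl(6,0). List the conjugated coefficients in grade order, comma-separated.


Clifford conjugate sign for grade k: (-1)^(k(k+1)/2)
Grade 0: (-1)^(0*1/2) = (-1)^0 = 1, coeff -2 -> -2
Grade 5: (-1)^(5*6/2) = (-1)^15 = -1, coeff -3 -> 3
Conjugated coefficients: -2, 3


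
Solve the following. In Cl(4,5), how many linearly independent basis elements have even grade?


Even subalgebra dimension = 2^(n-1)
n = 4 + 5 = 9
2^(9 - 1) = 2^8 = 256
Verification: sum of C(9,k) for even k = 1 + 36 + 126 + 84 + 9 = 256
Result = 256


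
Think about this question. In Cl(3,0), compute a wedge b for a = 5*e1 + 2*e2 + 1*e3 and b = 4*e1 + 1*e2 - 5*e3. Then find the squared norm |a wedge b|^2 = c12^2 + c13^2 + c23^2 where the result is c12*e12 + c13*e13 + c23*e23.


a wedge b = (a1*b2 - a2*b1)*e12 + (a1*b3 - a3*b1)*e13 + (a2*b3 - a3*b2)*e23
e12 coeff: 5*1 - 2*4 = 5 - 8 = -3
e13 coeff: 5*(-5) - 1*4 = -25 - 4 = -29
e23 coeff: 2*(-5) - 1*1 = -10 - 1 = -11
|a wedge b|^2 = (-3)^2 + (-29)^2 + (-11)^2
= 9 + 841 + 121
= 971


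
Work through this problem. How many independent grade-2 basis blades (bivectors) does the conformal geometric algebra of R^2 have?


The conformal model of R^2 uses Cl(3,1) with m = 2 + 2 = 4 generators.
Number of grade-2 blades = C(m, 2) = C(4, 2)
= 4*3/2 = 6


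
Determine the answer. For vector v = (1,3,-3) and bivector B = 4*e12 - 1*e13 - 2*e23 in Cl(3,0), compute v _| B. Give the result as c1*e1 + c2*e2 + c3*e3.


Left contraction v _| B = <vB>_1 (grade-1 part of the geometric product vB).
Using e1_|e12 = e2, e2_|e12 = -e1, e1_|e13 = e3, e3_|e13 = -e1, e2_|e23 = e3, e3_|e23 = -e2:
e1 coeff: -v2*b12 - v3*b13 = -(3)*(4) - (-3)*(-1) = -15
e2 coeff: v1*b12 - v3*b23 = (1)*(4) - (-3)*(-2) = -2
e3 coeff: v1*b13 + v2*b23 = (1)*(-1) + (3)*(-2) = -7
v _| B = -15*e1 - 2*e2 - 7*e3


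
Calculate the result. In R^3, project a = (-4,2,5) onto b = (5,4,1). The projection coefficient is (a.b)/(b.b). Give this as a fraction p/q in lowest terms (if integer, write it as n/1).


Projection coefficient = (a . b) / (b . b)
a . b = (-4)*5 + 2*4 + 5*1
= -20 + 8 + 5 = -7
b . b = 5^2 + 4^2 + 1^2
= 25 + 16 + 1 = 42
Coefficient = -7/42
In lowest terms: -1/6


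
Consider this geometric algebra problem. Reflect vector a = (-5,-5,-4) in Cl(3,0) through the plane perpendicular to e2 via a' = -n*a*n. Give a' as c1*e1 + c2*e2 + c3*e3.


Reflection formula: a' = -n*a*n, with n = e2 (unit vector, n^2 = 1).
For reflection through hyperplane perp to e2:
The component along e2 flips sign, others stay.
a = (-5, -5, -4)
a' = (-5, 5, -4)
a' = -5*e1 + 5*e2 - 4*e3


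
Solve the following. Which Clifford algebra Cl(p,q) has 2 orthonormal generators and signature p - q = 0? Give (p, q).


We need p + q = 2 and p - q = 0.
Adding: 2p = 2 + 0 = 2, so p = 1.
Then q = 2 - 1 = 1.
(p, q) = (1, 1)


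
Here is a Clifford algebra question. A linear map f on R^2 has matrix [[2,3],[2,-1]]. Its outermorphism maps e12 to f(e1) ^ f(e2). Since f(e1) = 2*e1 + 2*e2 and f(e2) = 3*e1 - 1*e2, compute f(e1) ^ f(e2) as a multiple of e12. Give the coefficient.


The outermorphism of a linear map f sends e1^e2 to f(e1)^f(e2).
f(e1) = 2*e1 + 2*e2
f(e2) = 3*e1 - 1*e2
f(e1) ^ f(e2) = (2*e1 + 2*e2) ^ (3*e1 - 1*e2)
= 2*(-1)*e12 + 2*3*e21
= (-2 - 6)*e12
= -8*e12
Coefficient = -8


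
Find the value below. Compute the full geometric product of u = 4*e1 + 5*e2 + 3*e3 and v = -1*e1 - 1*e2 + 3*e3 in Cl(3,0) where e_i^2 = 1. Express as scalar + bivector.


In Cl(3,0): e_i^2 = 1, e_ie_j = -e_je_i for i != j.
Scalar part = u . v = 4*(-1) + 5*(-1) + 3*3
= -4 + (-5) + 9 = 0
e12 coeff = 4*(-1) - 5*(-1) = -4 - (-5) = 1
e13 coeff = 4*3 - 3*(-1) = 12 - (-3) = 15
e23 coeff = 5*3 - 3*(-1) = 15 - (-3) = 18
uv = 0 + 1*e12 + 15*e13 + 18*e23


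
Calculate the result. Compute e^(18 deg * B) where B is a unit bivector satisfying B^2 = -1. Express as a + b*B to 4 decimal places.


For a unit bivector B with B^2 = -1, the exponential series gives
e^(theta*B) = cos(theta) + sin(theta)*B (the GA analogue of Euler's formula).
theta = 18 degrees = 0.314159 rad
cos(18 deg) = 0.9511
sin(18 deg) = 0.3090
exp(theta*B) = 0.9511 + 0.3090*B


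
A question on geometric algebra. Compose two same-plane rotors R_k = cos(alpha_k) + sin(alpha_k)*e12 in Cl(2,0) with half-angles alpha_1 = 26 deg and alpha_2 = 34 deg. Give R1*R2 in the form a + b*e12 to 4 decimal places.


Same-plane rotors commute and their half-angles add:
R1*R2 = cos(a1 + a2) + sin(a1 + a2)*e12.
a1 + a2 = 26 + 34 = 60 deg
cos(60 deg) = 0.5000
sin(60 deg) = 0.8660
R1*R2 = 0.5000 + 0.8660*e12


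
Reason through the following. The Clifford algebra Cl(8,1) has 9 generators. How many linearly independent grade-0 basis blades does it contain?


Number of grade-k basis blades in Cl(p,q) with n = p + q is C(n, k).
n = 8 + 1 = 9
C(9, 0) = 9! / (0! * 9!)
= 362880 / (1 * 362880)
= 1


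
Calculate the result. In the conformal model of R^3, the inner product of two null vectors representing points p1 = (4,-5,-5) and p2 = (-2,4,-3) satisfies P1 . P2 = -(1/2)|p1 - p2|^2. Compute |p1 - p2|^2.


p1 - p2 = (6, -9, -2)
|p1 - p2|^2 = 6^2 + (-9)^2 + (-2)^2
= 36 + 81 + 4
= 121


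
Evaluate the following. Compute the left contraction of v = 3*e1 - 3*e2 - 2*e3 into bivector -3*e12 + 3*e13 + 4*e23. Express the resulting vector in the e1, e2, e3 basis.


Left contraction v _| B = <vB>_1 (grade-1 part of the geometric product vB).
Using e1_|e12 = e2, e2_|e12 = -e1, e1_|e13 = e3, e3_|e13 = -e1, e2_|e23 = e3, e3_|e23 = -e2:
e1 coeff: -v2*b12 - v3*b13 = -(-3)*(-3) - (-2)*(3) = -3
e2 coeff: v1*b12 - v3*b23 = (3)*(-3) - (-2)*(4) = -1
e3 coeff: v1*b13 + v2*b23 = (3)*(3) + (-3)*(4) = -3
v _| B = -3*e1 - 1*e2 - 3*e3


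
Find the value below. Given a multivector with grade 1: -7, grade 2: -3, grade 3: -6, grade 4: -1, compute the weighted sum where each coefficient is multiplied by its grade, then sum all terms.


Grade-weighted sum = sum of grade_k * coefficient_k
1*(-7) = -7
2*(-3) = -6
3*(-6) = -18
4*(-1) = -4
Total = -7 + (-6) + (-18) + (-4) = -35


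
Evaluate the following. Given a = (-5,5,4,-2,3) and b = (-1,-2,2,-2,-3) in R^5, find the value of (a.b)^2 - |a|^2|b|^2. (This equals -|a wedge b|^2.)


a . b = (-5)*(-1) + 5*(-2) + 4*2 + (-2)*(-2) + 3*(-3)
= 5 + (-10) + 8 + 4 + (-9) = -2
|a|^2 = (-5)^2 + 5^2 + 4^2 + (-2)^2 + 3^2 = 79
|b|^2 = (-1)^2 + (-2)^2 + 2^2 + (-2)^2 + (-3)^2 = 22
(a.b)^2 = (-2)^2 = 4
|a|^2 * |b|^2 = 79 * 22 = 1738
Result = 4 - 1738 = -1734


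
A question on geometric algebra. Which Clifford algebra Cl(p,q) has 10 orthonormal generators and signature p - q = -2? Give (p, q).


We need p + q = 10 and p - q = -2.
Adding: 2p = 10 + (-2) = 8, so p = 4.
Then q = 10 - 4 = 6.
(p, q) = (4, 6)


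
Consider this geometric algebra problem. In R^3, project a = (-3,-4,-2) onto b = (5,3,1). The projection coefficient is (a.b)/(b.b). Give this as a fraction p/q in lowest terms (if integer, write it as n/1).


Projection coefficient = (a . b) / (b . b)
a . b = (-3)*5 + (-4)*3 + (-2)*1
= -15 + (-12) + (-2) = -29
b . b = 5^2 + 3^2 + 1^2
= 25 + 9 + 1 = 35
Coefficient = -29/35
In lowest terms: -29/35


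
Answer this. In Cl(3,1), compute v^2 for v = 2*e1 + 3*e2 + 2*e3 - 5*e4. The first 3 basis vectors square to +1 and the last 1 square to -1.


v^2 = sum of c_i^2 * e_i^2
Positive signature terms (e_i^2 = +1): 2^2 + 3^2 + 2^2 = 17
Negative signature terms (e_j^2 = -1): (-5)^2 = 25
v^2 = 17 - 25 = -8


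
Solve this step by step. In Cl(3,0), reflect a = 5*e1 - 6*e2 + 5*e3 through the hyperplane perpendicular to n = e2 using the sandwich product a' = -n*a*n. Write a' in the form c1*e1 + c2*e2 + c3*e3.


Reflection formula: a' = -n*a*n, with n = e2 (unit vector, n^2 = 1).
For reflection through hyperplane perp to e2:
The component along e2 flips sign, others stay.
a = (5, -6, 5)
a' = (5, 6, 5)
a' = 5*e1 + 6*e2 + 5*e3


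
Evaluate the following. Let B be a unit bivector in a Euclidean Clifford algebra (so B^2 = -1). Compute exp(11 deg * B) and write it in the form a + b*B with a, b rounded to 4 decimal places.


For a unit bivector B with B^2 = -1, the exponential series gives
e^(theta*B) = cos(theta) + sin(theta)*B (the GA analogue of Euler's formula).
theta = 11 degrees = 0.191986 rad
cos(11 deg) = 0.9816
sin(11 deg) = 0.1908
exp(theta*B) = 0.9816 + 0.1908*B


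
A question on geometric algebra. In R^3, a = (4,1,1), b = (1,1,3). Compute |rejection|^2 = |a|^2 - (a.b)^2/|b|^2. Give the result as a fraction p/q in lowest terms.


|a|^2 = 4^2 + 1^2 + 1^2 = 18
|b|^2 = 1^2 + 1^2 + 3^2 = 11
a . b = 4*1 + 1*1 + 1*3 = 8
(a.b)^2 = 8^2 = 64
|rej|^2 = 18 - 64/11
= (198 - 64)/11
= 134/11
In lowest terms: 134/11


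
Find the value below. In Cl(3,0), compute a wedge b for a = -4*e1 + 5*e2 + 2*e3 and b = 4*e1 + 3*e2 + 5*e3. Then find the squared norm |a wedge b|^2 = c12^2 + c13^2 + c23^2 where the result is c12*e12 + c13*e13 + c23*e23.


a wedge b = (a1*b2 - a2*b1)*e12 + (a1*b3 - a3*b1)*e13 + (a2*b3 - a3*b2)*e23
e12 coeff: (-4)*3 - 5*4 = -12 - 20 = -32
e13 coeff: (-4)*5 - 2*4 = -20 - 8 = -28
e23 coeff: 5*5 - 2*3 = 25 - 6 = 19
|a wedge b|^2 = (-32)^2 + (-28)^2 + 19^2
= 1024 + 784 + 361
= 2169


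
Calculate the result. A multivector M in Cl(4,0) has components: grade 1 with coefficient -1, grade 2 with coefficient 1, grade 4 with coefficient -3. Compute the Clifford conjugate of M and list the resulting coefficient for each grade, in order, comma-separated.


Clifford conjugate sign for grade k: (-1)^(k(k+1)/2)
Grade 1: (-1)^(1*2/2) = (-1)^1 = -1, coeff -1 -> 1
Grade 2: (-1)^(2*3/2) = (-1)^3 = -1, coeff 1 -> -1
Grade 4: (-1)^(4*5/2) = (-1)^10 = 1, coeff -3 -> -3
Conjugated coefficients: 1, -1, -3


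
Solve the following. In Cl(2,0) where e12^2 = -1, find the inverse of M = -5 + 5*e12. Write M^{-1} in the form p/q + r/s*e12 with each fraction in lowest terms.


M = -5 + 5*e12, where e12^2 = -1.
Since M commutes with its reverse ~M = a - b*e12, M * ~M = a^2 - b^2*e12^2 = a^2 + b^2.
So M^{-1} = ~M / (a^2 + b^2) = (a - b*e12)/(a^2 + b^2).
a^2 + b^2 = 25 + 25 = 50
Scalar part = -5/50 = -1/10
Bivector coeff = -5/50 = -1/10
M^{-1} = -1/10 - 1/10*e12


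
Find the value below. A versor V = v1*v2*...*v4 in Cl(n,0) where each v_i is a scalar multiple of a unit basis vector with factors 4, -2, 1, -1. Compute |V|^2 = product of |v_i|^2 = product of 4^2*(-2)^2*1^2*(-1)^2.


Each vector v_i has |v_i|^2 = s_i^2
Squared scales: 4^2 = 16, (-2)^2 = 4, 1^2 = 1, (-1)^2 = 1
|V|^2 = 16 * 4 * 1 * 1
= 64


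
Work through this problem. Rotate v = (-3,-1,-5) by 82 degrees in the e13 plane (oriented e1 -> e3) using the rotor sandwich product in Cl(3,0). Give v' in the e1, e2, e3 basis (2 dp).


Rotor R = cos(41deg) - sin(41deg)*e13
Rotation angle theta = 2 * 41 = 82 degrees in the e13 plane (e1 -> e3).
The component perpendicular to the plane (e2) is invariant: v'_2 = v2 = -1.00
cos(82deg) = 0.1392, sin(82deg) = 0.9903
v'_1 = v1*cos(theta) - v3*sin(theta) = -3*0.1392 - (-5)*0.9903 = 4.53
v'_3 = v1*sin(theta) + v3*cos(theta) = -3*0.9903 + (-5)*0.1392 = -3.67
v' = 4.53*e1 - 1.00*e2 - 3.67*e3


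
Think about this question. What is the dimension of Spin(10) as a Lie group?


Spin(n) double-covers SO(n); both have Lie algebra so(n) of dimension n(n-1)/2.
n = 10
n(n-1) = 10 * 9 = 90
dim Spin(10) = 90/2 = 45


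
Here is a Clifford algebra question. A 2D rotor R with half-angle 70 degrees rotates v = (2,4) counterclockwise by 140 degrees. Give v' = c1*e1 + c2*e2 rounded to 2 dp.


Rotor R = cos(70deg) - sin(70deg)*e12
Rotation angle theta = 2 * 70 = 140 degrees
v' = R*v*~R rotates v by theta.
cos(140deg) = -0.7660, sin(140deg) = 0.6428
v'_1 = 2*cos(140deg) - 4*sin(140deg)
= 2*(-0.7660) - 4*0.6428
= -4.10
v'_2 = 2*sin(140deg) + 4*cos(140deg)
= 2*0.6428 + 4*(-0.7660)
= -1.78
v' = -4.10*e1 - 1.78*e2


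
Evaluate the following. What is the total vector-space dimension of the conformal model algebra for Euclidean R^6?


The conformal model of R^6 uses Cl(7,1): the 6 Euclidean generators plus two extra orthogonal generators e+ (e+^2 = +1) and e- (e-^2 = -1), from which the null vectors e0, einf are built.
Number of generators m = 6 + 2 = 8.
dim Cl(p,q) = 2^m = 2^8 = 256


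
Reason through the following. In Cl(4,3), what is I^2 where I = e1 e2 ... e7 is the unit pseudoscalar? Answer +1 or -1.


The pseudoscalar I = e1...e_n (product of all n generators) of Cl(p,q) satisfies I^2 = (-1)^(q + n(n-1)/2).
p = 4, q = 3, n = p + q = 7
n(n-1)/2 = 7 * 6 / 2 = 21
Exponent = q + n(n-1)/2 = 3 + 21 = 24
I^2 = (-1)^24 = +1
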